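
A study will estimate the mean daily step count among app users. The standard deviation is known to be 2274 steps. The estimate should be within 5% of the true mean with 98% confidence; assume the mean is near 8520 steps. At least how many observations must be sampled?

For a mean, the margin of error is E = z·σ/√n, so n = (zσ/E)².
At 98% confidence, z = 2.326.
E = 5% of 8520 = 426 steps.
n = (2.326 × 2274 / 426)² = 154.16
Round up: n = 155.

155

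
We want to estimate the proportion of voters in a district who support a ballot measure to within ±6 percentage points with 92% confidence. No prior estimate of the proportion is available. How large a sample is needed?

213

For a proportion with margin E = 0.06 at 92% confidence, z = 1.751.
With no prior estimate, use p = 0.5, which maximizes p(1−p) at 0.25.
n = 0.25 × (z/E)² = 0.25 × (1.751/0.06)² = 212.92
Round up: n = 213.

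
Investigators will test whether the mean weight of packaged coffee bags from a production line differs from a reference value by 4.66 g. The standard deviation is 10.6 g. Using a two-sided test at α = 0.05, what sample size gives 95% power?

68

For a one-sample z-test, n = ((z_{α/2} + z_β)·σ/δ)².
z_{α/2} = 1.960 (two-sided α = 0.05); z_β = 1.645 (power 95% → β = 0.05).
n = (3.605 × 10.6 / 4.66)² = 67.24
Round up: n = 68.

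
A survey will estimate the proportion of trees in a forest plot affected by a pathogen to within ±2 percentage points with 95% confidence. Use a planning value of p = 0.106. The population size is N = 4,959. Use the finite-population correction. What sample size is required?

770

For a proportion with margin E = 0.02 at 95% confidence, z = 1.960.
n = p̂(1−p̂)(z/E)² = 0.106 × 0.894 × (1.960/0.02)² = 910.11 — call this n₀.
Finite-population correction with N = 4,959: n = n₀ / (1 + (n₀−1)/N) = 910.11 / 1.183 = 769.32
Round up: n = 770.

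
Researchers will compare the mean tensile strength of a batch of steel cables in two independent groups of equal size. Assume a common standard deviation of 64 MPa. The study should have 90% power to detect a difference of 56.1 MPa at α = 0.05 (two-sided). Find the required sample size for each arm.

28 per group

For two equal groups, n per group = 2·((z_{α/2} + z_β)·σ/δ)².
z_{α/2} = 1.960; z_β = 1.282 (power 90%).
n = 2 × (3.242 × 64 / 56.1)² = 2 × 13.68 = 27.36
Round up: n = 28 per group.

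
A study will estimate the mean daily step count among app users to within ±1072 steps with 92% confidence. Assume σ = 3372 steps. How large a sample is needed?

31

For a mean, the margin of error is E = z·σ/√n, so n = (zσ/E)².
At 92% confidence, z = 1.751.
n = (1.751 × 3372 / 1072)² = 30.34
Round up: n = 31.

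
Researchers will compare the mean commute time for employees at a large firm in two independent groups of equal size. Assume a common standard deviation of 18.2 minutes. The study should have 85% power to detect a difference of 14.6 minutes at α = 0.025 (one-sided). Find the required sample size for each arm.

For two equal groups, n per group = 2·((z_α + z_β)·σ/δ)².
z_α = 1.960; z_β = 1.036 (power 85%).
n = 2 × (2.996 × 18.2 / 14.6)² = 2 × 13.95 = 27.90
Round up: n = 28 per group.

28 per group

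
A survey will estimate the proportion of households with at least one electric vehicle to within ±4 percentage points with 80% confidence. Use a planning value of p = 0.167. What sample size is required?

143

For a proportion with margin E = 0.04 at 80% confidence, z = 1.282.
n = p̂(1−p̂)(z/E)² = 0.167 × 0.833 × (1.282/0.04)² = 142.90
Round up: n = 143.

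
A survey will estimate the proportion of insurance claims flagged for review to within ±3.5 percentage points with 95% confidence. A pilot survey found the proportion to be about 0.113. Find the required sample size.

For a proportion with margin E = 0.035 at 95% confidence, z = 1.960.
n = p̂(1−p̂)(z/E)² = 0.113 × 0.887 × (1.960/0.035)² = 314.32
Round up: n = 315.

315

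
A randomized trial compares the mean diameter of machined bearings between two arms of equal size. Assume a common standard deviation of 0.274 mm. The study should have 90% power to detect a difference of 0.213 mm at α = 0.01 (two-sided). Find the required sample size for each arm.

50 per group

For two equal groups, n per group = 2·((z_{α/2} + z_β)·σ/δ)².
z_{α/2} = 2.576; z_β = 1.282 (power 90%).
n = 2 × (3.858 × 0.274 / 0.213)² = 2 × 24.63 = 49.26
Round up: n = 50 per group.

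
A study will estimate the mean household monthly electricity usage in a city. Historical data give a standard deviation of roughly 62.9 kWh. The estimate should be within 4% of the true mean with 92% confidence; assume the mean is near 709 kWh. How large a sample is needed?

For a mean, the margin of error is E = z·σ/√n, so n = (zσ/E)².
At 92% confidence, z = 1.751.
E = 4% of 709 = 28.36 kWh.
n = (1.751 × 62.9 / 28.36)² = 15.08
Round up: n = 16.

16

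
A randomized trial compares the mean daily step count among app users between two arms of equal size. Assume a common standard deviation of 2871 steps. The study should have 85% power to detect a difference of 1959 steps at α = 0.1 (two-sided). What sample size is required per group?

For two equal groups, n per group = 2·((z_{α/2} + z_β)·σ/δ)².
z_{α/2} = 1.645; z_β = 1.036 (power 85%).
n = 2 × (2.681 × 2871 / 1959)² = 2 × 15.44 = 30.88
Round up: n = 31 per group.

31 per group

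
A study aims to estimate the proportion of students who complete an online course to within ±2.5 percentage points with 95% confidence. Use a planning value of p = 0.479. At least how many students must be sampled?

For a proportion with margin E = 0.025 at 95% confidence, z = 1.960.
n = p̂(1−p̂)(z/E)² = 0.479 × 0.521 × (1.960/0.025)² = 1533.93
Round up: n = 1534.

1534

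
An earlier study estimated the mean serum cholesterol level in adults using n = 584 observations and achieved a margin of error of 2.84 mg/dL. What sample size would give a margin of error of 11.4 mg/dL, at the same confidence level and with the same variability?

Margin of error scales as 1/√n, so n₂ = n₁·(E₁/E₂)².
n₂ = 584 × (2.84/11.4)² = 584 × 0.06206 = 36.24
Round up: n₂ = 37.

37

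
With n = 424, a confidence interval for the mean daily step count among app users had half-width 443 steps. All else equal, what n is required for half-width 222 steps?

1689

Margin of error scales as 1/√n, so n₂ = n₁·(E₁/E₂)².
n₂ = 424 × (443/222)² = 424 × 3.982 = 1688.37
Round up: n₂ = 1689.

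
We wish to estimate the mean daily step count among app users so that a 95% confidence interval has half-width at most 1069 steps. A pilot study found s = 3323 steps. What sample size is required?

For a mean, the margin of error is E = z·σ/√n, so n = (zσ/E)².
At 95% confidence, z = 1.960.
n = (1.960 × 3323 / 1069)² = 37.12
Round up: n = 38.

n = 38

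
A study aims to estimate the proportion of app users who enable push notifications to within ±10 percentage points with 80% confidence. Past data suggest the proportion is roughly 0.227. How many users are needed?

29

For a proportion with margin E = 0.1 at 80% confidence, z = 1.282.
n = p̂(1−p̂)(z/E)² = 0.227 × 0.773 × (1.282/0.1)² = 28.84
Round up: n = 29.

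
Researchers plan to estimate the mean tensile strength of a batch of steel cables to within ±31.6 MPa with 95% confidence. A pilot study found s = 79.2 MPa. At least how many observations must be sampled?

For a mean, the margin of error is E = z·σ/√n, so n = (zσ/E)².
At 95% confidence, z = 1.960.
n = (1.960 × 79.2 / 31.6)² = 24.13
Round up: n = 25.

n = 25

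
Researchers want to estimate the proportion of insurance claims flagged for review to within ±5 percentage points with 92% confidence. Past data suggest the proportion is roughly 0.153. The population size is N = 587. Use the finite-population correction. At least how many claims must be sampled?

For a proportion with margin E = 0.05 at 92% confidence, z = 1.751.
n = p̂(1−p̂)(z/E)² = 0.153 × 0.847 × (1.751/0.05)² = 158.93 — call this n₀.
Finite-population correction with N = 587: n = n₀ / (1 + (n₀−1)/N) = 158.93 / 1.269 = 125.24
Round up: n = 126.

126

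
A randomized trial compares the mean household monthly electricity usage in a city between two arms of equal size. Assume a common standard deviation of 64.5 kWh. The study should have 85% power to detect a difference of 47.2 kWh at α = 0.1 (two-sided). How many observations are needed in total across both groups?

For two equal groups, n per group = 2·((z_{α/2} + z_β)·σ/δ)².
z_{α/2} = 1.645; z_β = 1.036 (power 85%).
n = 2 × (2.681 × 64.5 / 47.2)² = 2 × 13.42 = 26.84
Round up: n = 27 per group.
Total across both groups: 2 × 27 = 54.

54 total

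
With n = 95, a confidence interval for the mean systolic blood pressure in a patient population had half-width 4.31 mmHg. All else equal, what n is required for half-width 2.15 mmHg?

Margin of error scales as 1/√n, so n₂ = n₁·(E₁/E₂)².
n₂ = 95 × (4.31/2.15)² = 95 × 4.019 = 381.81
Round up: n₂ = 382.

382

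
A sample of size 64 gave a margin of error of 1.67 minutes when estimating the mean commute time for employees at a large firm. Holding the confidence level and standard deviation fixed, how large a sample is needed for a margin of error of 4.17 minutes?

Margin of error scales as 1/√n, so n₂ = n₁·(E₁/E₂)².
n₂ = 64 × (1.67/4.17)² = 64 × 0.1604 = 10.27
Round up: n₂ = 11.

11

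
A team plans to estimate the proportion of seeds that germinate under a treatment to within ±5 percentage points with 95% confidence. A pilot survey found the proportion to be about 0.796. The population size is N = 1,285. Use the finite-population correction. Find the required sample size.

For a proportion with margin E = 0.05 at 95% confidence, z = 1.960.
n = p̂(1−p̂)(z/E)² = 0.796 × 0.204 × (1.960/0.05)² = 249.53 — call this n₀.
Finite-population correction with N = 1,285: n = n₀ / (1 + (n₀−1)/N) = 249.53 / 1.193 = 209.16
Round up: n = 210.

n = 210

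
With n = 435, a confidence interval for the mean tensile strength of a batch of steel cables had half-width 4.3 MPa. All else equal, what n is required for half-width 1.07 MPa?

Margin of error scales as 1/√n, so n₂ = n₁·(E₁/E₂)².
n₂ = 435 × (4.3/1.07)² = 435 × 16.15 = 7025.25
Round up: n₂ = 7026.

n = 7026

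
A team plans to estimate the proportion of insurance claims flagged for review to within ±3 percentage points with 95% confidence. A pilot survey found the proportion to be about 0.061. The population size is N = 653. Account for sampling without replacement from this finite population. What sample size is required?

For a proportion with margin E = 0.03 at 95% confidence, z = 1.960.
n = p̂(1−p̂)(z/E)² = 0.061 × 0.939 × (1.960/0.03)² = 244.49 — call this n₀.
Finite-population correction with N = 653: n = n₀ / (1 + (n₀−1)/N) = 244.49 / 1.373 = 178.07
Round up: n = 179.

179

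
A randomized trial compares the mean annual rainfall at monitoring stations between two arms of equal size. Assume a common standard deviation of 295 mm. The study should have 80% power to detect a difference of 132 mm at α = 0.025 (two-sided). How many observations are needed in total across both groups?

For two equal groups, n per group = 2·((z_{α/2} + z_β)·σ/δ)².
z_{α/2} = 2.241; z_β = 0.842 (power 80%).
n = 2 × (3.083 × 295 / 132)² = 2 × 47.47 = 94.94
Round up: n = 95 per group.
Total across both groups: 2 × 95 = 190.

190 total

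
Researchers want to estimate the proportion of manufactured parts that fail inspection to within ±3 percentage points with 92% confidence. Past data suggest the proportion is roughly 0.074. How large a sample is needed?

234

For a proportion with margin E = 0.03 at 92% confidence, z = 1.751.
n = p̂(1−p̂)(z/E)² = 0.074 × 0.926 × (1.751/0.03)² = 233.44
Round up: n = 234.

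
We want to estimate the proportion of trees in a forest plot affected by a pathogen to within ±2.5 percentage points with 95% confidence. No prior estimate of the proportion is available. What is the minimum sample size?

1537

For a proportion with margin E = 0.025 at 95% confidence, z = 1.960.
With no prior estimate, use p = 0.5, which maximizes p(1−p) at 0.25.
n = 0.25 × (z/E)² = 0.25 × (1.960/0.025)² = 1536.64
Round up: n = 1537.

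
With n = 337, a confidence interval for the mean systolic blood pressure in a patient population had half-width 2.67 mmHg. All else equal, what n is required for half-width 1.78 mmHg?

759

Margin of error scales as 1/√n, so n₂ = n₁·(E₁/E₂)².
n₂ = 337 × (2.67/1.78)² = 337 × 2.25 = 758.25
Round up: n₂ = 759.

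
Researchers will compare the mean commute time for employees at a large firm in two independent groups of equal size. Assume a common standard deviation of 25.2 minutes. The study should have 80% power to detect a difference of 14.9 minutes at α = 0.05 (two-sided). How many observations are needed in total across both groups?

For two equal groups, n per group = 2·((z_{α/2} + z_β)·σ/δ)².
z_{α/2} = 1.960; z_β = 0.842 (power 80%).
n = 2 × (2.802 × 25.2 / 14.9)² = 2 × 22.46 = 44.92
Round up: n = 45 per group.
Total across both groups: 2 × 45 = 90.

90 total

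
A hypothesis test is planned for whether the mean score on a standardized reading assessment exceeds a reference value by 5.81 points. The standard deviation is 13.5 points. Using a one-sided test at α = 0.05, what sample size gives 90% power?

For a one-sample z-test, n = ((z_α + z_β)·σ/δ)².
z_α = 1.645 (one-sided α = 0.05); z_β = 1.282 (power 90% → β = 0.1).
n = (2.927 × 13.5 / 5.81)² = 46.26
Round up: n = 47.

47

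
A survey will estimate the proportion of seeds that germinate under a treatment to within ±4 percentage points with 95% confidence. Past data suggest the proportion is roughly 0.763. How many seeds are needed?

435

For a proportion with margin E = 0.04 at 95% confidence, z = 1.960.
n = p̂(1−p̂)(z/E)² = 0.763 × 0.237 × (1.960/0.04)² = 434.18
Round up: n = 435.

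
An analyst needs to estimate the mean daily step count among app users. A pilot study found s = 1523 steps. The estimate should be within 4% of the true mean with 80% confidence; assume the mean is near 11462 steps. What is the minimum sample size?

For a mean, the margin of error is E = z·σ/√n, so n = (zσ/E)².
At 80% confidence, z = 1.282.
E = 4% of 11462 = 458.5 steps.
n = (1.282 × 1523 / 458.5)² = 18.14
Round up: n = 19.

n = 19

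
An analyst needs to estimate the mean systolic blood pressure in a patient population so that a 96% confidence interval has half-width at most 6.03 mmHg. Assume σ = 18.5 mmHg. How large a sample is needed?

For a mean, the margin of error is E = z·σ/√n, so n = (zσ/E)².
At 96% confidence, z = 2.054.
n = (2.054 × 18.5 / 6.03)² = 39.71
Round up: n = 40.

40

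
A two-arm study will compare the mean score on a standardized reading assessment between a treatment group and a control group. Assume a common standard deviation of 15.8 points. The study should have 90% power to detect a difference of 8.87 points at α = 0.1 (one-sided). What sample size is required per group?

For two equal groups, n per group = 2·((z_α + z_β)·σ/δ)².
z_α = 1.282; z_β = 1.282 (power 90%).
n = 2 × (2.564 × 15.8 / 8.87)² = 2 × 20.86 = 41.72
Round up: n = 42 per group.

42 per group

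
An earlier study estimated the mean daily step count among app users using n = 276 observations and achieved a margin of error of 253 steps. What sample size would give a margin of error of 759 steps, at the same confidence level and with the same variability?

Margin of error scales as 1/√n, so n₂ = n₁·(E₁/E₂)².
n₂ = 276 × (253/759)² = 276 × 0.1111 = 30.66
Round up: n₂ = 31.

31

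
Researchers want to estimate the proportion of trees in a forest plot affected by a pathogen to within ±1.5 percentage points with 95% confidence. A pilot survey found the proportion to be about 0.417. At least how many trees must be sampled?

4151

For a proportion with margin E = 0.015 at 95% confidence, z = 1.960.
n = p̂(1−p̂)(z/E)² = 0.417 × 0.583 × (1.960/0.015)² = 4150.82
Round up: n = 4151.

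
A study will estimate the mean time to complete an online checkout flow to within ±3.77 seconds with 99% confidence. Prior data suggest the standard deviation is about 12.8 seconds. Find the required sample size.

77

For a mean, the margin of error is E = z·σ/√n, so n = (zσ/E)².
At 99% confidence, z = 2.576.
n = (2.576 × 12.8 / 3.77)² = 76.49
Round up: n = 77.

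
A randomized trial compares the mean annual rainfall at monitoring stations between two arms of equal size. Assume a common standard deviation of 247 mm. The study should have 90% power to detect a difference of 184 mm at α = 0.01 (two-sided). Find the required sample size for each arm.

For two equal groups, n per group = 2·((z_{α/2} + z_β)·σ/δ)².
z_{α/2} = 2.576; z_β = 1.282 (power 90%).
n = 2 × (3.858 × 247 / 184)² = 2 × 26.82 = 53.64
Round up: n = 54 per group.

54 per group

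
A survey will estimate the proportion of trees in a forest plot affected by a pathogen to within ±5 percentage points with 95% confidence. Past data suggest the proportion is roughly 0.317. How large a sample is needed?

For a proportion with margin E = 0.05 at 95% confidence, z = 1.960.
n = p̂(1−p̂)(z/E)² = 0.317 × 0.683 × (1.960/0.05)² = 332.70
Round up: n = 333.

n = 333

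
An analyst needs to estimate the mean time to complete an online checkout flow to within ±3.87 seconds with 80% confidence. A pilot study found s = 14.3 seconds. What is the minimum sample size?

For a mean, the margin of error is E = z·σ/√n, so n = (zσ/E)².
At 80% confidence, z = 1.282.
n = (1.282 × 14.3 / 3.87)² = 22.44
Round up: n = 23.

23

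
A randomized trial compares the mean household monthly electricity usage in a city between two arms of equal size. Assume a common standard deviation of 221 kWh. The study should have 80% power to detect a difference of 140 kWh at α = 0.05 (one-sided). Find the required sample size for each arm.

31 per group

For two equal groups, n per group = 2·((z_α + z_β)·σ/δ)².
z_α = 1.645; z_β = 0.842 (power 80%).
n = 2 × (2.487 × 221 / 140)² = 2 × 15.41 = 30.82
Round up: n = 31 per group.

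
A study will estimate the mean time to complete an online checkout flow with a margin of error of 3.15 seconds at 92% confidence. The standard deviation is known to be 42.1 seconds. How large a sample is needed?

For a mean, the margin of error is E = z·σ/√n, so n = (zσ/E)².
At 92% confidence, z = 1.751.
n = (1.751 × 42.1 / 3.15)² = 547.67
Round up: n = 548.

548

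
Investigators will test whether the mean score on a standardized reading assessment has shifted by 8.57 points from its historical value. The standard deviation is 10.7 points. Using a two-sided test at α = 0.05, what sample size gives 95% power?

n = 21

For a one-sample z-test, n = ((z_{α/2} + z_β)·σ/δ)².
z_{α/2} = 1.960 (two-sided α = 0.05); z_β = 1.645 (power 95% → β = 0.05).
n = (3.605 × 10.7 / 8.57)² = 20.26
Round up: n = 21.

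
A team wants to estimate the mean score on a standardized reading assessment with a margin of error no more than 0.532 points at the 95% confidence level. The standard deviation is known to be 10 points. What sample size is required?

For a mean, the margin of error is E = z·σ/√n, so n = (zσ/E)².
At 95% confidence, z = 1.960.
n = (1.960 × 10 / 0.532)² = 1357.34
Round up: n = 1358.

1358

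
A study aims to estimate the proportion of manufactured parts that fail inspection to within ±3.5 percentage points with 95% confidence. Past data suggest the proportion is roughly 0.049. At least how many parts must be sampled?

For a proportion with margin E = 0.035 at 95% confidence, z = 1.960.
n = p̂(1−p̂)(z/E)² = 0.049 × 0.951 × (1.960/0.035)² = 146.13
Round up: n = 147.

147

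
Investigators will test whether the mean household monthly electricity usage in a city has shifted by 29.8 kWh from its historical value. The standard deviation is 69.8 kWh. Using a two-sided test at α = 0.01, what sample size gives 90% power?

For a one-sample z-test, n = ((z_{α/2} + z_β)·σ/δ)².
z_{α/2} = 2.576 (two-sided α = 0.01); z_β = 1.282 (power 90% → β = 0.1).
n = (3.858 × 69.8 / 29.8)² = 81.66
Round up: n = 82.

82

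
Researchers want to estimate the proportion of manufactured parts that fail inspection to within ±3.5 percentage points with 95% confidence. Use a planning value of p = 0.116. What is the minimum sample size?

For a proportion with margin E = 0.035 at 95% confidence, z = 1.960.
n = p̂(1−p̂)(z/E)² = 0.116 × 0.884 × (1.960/0.035)² = 321.58
Round up: n = 322.

322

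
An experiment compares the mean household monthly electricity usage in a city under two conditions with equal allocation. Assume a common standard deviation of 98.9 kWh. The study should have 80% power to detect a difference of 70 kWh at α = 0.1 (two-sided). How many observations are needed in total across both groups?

For two equal groups, n per group = 2·((z_{α/2} + z_β)·σ/δ)².
z_{α/2} = 1.645; z_β = 0.842 (power 80%).
n = 2 × (2.487 × 98.9 / 70)² = 2 × 12.35 = 24.70
Round up: n = 25 per group.
Total across both groups: 2 × 25 = 50.

50 total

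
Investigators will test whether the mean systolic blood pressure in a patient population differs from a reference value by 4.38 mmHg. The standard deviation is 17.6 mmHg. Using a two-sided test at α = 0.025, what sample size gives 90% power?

For a one-sample z-test, n = ((z_{α/2} + z_β)·σ/δ)².
z_{α/2} = 2.241 (two-sided α = 0.025); z_β = 1.282 (power 90% → β = 0.1).
n = (3.523 × 17.6 / 4.38)² = 200.40
Round up: n = 201.

n = 201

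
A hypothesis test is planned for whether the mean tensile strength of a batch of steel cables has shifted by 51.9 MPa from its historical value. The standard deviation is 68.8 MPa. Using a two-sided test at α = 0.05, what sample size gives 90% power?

19

For a one-sample z-test, n = ((z_{α/2} + z_β)·σ/δ)².
z_{α/2} = 1.960 (two-sided α = 0.05); z_β = 1.282 (power 90% → β = 0.1).
n = (3.242 × 68.8 / 51.9)² = 18.47
Round up: n = 19.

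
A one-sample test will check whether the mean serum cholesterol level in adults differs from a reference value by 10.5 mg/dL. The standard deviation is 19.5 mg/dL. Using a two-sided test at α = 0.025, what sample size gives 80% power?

n = 33

For a one-sample z-test, n = ((z_{α/2} + z_β)·σ/δ)².
z_{α/2} = 2.241 (two-sided α = 0.025); z_β = 0.842 (power 80% → β = 0.2).
n = (3.083 × 19.5 / 10.5)² = 32.78
Round up: n = 33.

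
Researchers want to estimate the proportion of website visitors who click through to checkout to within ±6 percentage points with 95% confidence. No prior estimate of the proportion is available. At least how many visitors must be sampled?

267

For a proportion with margin E = 0.06 at 95% confidence, z = 1.960.
With no prior estimate, use p = 0.5, which maximizes p(1−p) at 0.25.
n = 0.25 × (z/E)² = 0.25 × (1.960/0.06)² = 266.78
Round up: n = 267.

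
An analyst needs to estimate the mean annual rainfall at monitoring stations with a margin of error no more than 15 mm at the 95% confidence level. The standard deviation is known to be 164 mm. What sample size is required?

n = 460

For a mean, the margin of error is E = z·σ/√n, so n = (zσ/E)².
At 95% confidence, z = 1.960.
n = (1.960 × 164 / 15)² = 459.22
Round up: n = 460.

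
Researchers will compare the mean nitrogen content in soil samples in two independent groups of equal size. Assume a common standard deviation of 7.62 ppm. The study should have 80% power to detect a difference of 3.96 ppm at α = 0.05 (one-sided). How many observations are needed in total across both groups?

92 total

For two equal groups, n per group = 2·((z_α + z_β)·σ/δ)².
z_α = 1.645; z_β = 0.842 (power 80%).
n = 2 × (2.487 × 7.62 / 3.96)² = 2 × 22.90 = 45.80
Round up: n = 46 per group.
Total across both groups: 2 × 46 = 92.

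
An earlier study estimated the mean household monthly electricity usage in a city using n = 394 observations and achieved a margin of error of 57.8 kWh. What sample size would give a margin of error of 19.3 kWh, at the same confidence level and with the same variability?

3534

Margin of error scales as 1/√n, so n₂ = n₁·(E₁/E₂)².
n₂ = 394 × (57.8/19.3)² = 394 × 8.969 = 3533.79
Round up: n₂ = 3534.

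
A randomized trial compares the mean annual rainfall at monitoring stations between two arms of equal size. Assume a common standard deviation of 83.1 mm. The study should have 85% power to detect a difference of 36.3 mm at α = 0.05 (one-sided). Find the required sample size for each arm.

76 per group

For two equal groups, n per group = 2·((z_α + z_β)·σ/δ)².
z_α = 1.645; z_β = 1.036 (power 85%).
n = 2 × (2.681 × 83.1 / 36.3)² = 2 × 37.67 = 75.34
Round up: n = 76 per group.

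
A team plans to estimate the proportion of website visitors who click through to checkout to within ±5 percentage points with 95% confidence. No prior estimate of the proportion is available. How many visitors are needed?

For a proportion with margin E = 0.05 at 95% confidence, z = 1.960.
With no prior estimate, use p = 0.5, which maximizes p(1−p) at 0.25.
n = 0.25 × (z/E)² = 0.25 × (1.960/0.05)² = 384.16
Round up: n = 385.

385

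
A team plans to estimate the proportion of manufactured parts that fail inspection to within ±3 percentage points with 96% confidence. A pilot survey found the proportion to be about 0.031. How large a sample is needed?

141

For a proportion with margin E = 0.03 at 96% confidence, z = 2.054.
n = p̂(1−p̂)(z/E)² = 0.031 × 0.969 × (2.054/0.03)² = 140.81
Round up: n = 141.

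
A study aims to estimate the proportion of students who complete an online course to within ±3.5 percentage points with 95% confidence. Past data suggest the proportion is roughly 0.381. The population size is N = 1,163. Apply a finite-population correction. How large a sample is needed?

For a proportion with margin E = 0.035 at 95% confidence, z = 1.960.
n = p̂(1−p̂)(z/E)² = 0.381 × 0.619 × (1.960/0.035)² = 739.59 — call this n₀.
Finite-population correction with N = 1,163: n = n₀ / (1 + (n₀−1)/N) = 739.59 / 1.635 = 452.35
Round up: n = 453.

453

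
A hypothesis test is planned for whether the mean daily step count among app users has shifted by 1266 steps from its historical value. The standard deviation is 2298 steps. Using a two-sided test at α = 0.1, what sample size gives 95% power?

For a one-sample z-test, n = ((z_{α/2} + z_β)·σ/δ)².
z_{α/2} = 1.645 (two-sided α = 0.1); z_β = 1.645 (power 95% → β = 0.05).
n = (3.290 × 2298 / 1266)² = 35.66
Round up: n = 36.

n = 36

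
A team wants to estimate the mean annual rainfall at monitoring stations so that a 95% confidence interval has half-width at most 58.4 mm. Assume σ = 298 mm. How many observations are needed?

For a mean, the margin of error is E = z·σ/√n, so n = (zσ/E)².
At 95% confidence, z = 1.960.
n = (1.960 × 298 / 58.4)² = 100.03
Round up: n = 101.

101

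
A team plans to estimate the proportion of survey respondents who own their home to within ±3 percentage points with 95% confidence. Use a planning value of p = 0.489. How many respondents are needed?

n = 1067

For a proportion with margin E = 0.03 at 95% confidence, z = 1.960.
n = p̂(1−p̂)(z/E)² = 0.489 × 0.511 × (1.960/0.03)² = 1066.59
Round up: n = 1067.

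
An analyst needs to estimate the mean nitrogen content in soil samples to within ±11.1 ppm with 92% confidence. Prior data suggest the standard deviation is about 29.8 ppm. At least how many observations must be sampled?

For a mean, the margin of error is E = z·σ/√n, so n = (zσ/E)².
At 92% confidence, z = 1.751.
n = (1.751 × 29.8 / 11.1)² = 22.10
Round up: n = 23.

n = 23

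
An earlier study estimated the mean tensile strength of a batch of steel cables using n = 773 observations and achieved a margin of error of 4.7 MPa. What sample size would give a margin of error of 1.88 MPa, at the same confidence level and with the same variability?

Margin of error scales as 1/√n, so n₂ = n₁·(E₁/E₂)².
n₂ = 773 × (4.7/1.88)² = 773 × 6.25 = 4831.25
Round up: n₂ = 4832.

n = 4832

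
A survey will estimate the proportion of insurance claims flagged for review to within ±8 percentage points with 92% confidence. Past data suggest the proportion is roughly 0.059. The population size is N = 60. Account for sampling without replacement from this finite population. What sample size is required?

For a proportion with margin E = 0.08 at 92% confidence, z = 1.751.
n = p̂(1−p̂)(z/E)² = 0.059 × 0.941 × (1.751/0.08)² = 26.60 — call this n₀.
Finite-population correction with N = 60: n = n₀ / (1 + (n₀−1)/N) = 26.60 / 1.427 = 18.64
Round up: n = 19.

n = 19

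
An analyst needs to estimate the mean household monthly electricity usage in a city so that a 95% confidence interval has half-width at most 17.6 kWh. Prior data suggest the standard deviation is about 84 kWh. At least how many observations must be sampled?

88

For a mean, the margin of error is E = z·σ/√n, so n = (zσ/E)².
At 95% confidence, z = 1.960.
n = (1.960 × 84 / 17.6)² = 87.51
Round up: n = 88.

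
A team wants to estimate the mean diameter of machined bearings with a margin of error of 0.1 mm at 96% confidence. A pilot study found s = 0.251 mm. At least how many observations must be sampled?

27

For a mean, the margin of error is E = z·σ/√n, so n = (zσ/E)².
At 96% confidence, z = 2.054.
n = (2.054 × 0.251 / 0.1)² = 26.58
Round up: n = 27.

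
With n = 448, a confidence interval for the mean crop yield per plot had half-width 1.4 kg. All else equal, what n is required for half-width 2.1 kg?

Margin of error scales as 1/√n, so n₂ = n₁·(E₁/E₂)².
n₂ = 448 × (1.4/2.1)² = 448 × 0.4444 = 199.09
Round up: n₂ = 200.

200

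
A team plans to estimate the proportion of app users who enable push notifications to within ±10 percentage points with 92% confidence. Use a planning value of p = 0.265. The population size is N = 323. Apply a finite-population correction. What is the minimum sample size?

For a proportion with margin E = 0.1 at 92% confidence, z = 1.751.
n = p̂(1−p̂)(z/E)² = 0.265 × 0.735 × (1.751/0.1)² = 59.72 — call this n₀.
Finite-population correction with N = 323: n = n₀ / (1 + (n₀−1)/N) = 59.72 / 1.182 = 50.52
Round up: n = 51.

n = 51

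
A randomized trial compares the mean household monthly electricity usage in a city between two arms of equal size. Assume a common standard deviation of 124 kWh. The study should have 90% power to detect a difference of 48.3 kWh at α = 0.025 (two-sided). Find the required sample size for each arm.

For two equal groups, n per group = 2·((z_{α/2} + z_β)·σ/δ)².
z_{α/2} = 2.241; z_β = 1.282 (power 90%).
n = 2 × (3.523 × 124 / 48.3)² = 2 × 81.80 = 163.60
Round up: n = 164 per group.

164 per group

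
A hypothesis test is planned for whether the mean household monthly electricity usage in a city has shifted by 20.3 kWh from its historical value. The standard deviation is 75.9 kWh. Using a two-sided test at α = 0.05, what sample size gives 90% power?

n = 147

For a one-sample z-test, n = ((z_{α/2} + z_β)·σ/δ)².
z_{α/2} = 1.960 (two-sided α = 0.05); z_β = 1.282 (power 90% → β = 0.1).
n = (3.242 × 75.9 / 20.3)² = 146.93
Round up: n = 147.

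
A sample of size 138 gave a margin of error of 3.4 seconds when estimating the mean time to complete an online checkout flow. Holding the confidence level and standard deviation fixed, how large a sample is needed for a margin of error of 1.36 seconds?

n = 863

Margin of error scales as 1/√n, so n₂ = n₁·(E₁/E₂)².
n₂ = 138 × (3.4/1.36)² = 138 × 6.25 = 862.50
Round up: n₂ = 863.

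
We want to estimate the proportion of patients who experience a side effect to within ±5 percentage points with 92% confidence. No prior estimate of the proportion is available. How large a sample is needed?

307

For a proportion with margin E = 0.05 at 92% confidence, z = 1.751.
With no prior estimate, use p = 0.5, which maximizes p(1−p) at 0.25.
n = 0.25 × (z/E)² = 0.25 × (1.751/0.05)² = 306.60
Round up: n = 307.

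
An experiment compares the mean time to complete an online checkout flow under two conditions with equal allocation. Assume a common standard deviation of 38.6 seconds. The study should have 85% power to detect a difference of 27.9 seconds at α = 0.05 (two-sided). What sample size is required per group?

For two equal groups, n per group = 2·((z_{α/2} + z_β)·σ/δ)².
z_{α/2} = 1.960; z_β = 1.036 (power 85%).
n = 2 × (2.996 × 38.6 / 27.9)² = 2 × 17.18 = 34.36
Round up: n = 35 per group.

35 per group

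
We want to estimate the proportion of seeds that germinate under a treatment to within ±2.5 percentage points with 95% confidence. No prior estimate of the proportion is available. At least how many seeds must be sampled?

n = 1537

For a proportion with margin E = 0.025 at 95% confidence, z = 1.960.
With no prior estimate, use p = 0.5, which maximizes p(1−p) at 0.25.
n = 0.25 × (z/E)² = 0.25 × (1.960/0.025)² = 1536.64
Round up: n = 1537.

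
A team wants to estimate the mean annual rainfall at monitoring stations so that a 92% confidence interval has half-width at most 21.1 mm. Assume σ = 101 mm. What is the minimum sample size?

For a mean, the margin of error is E = z·σ/√n, so n = (zσ/E)².
At 92% confidence, z = 1.751.
n = (1.751 × 101 / 21.1)² = 70.25
Round up: n = 71.

71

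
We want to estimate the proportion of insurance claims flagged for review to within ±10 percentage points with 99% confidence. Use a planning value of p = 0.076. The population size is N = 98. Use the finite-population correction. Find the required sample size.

For a proportion with margin E = 0.1 at 99% confidence, z = 2.576.
n = p̂(1−p̂)(z/E)² = 0.076 × 0.924 × (2.576/0.1)² = 46.60 — call this n₀.
Finite-population correction with N = 98: n = n₀ / (1 + (n₀−1)/N) = 46.60 / 1.465 = 31.81
Round up: n = 32.

n = 32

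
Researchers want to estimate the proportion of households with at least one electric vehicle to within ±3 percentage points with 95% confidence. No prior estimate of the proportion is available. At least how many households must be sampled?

For a proportion with margin E = 0.03 at 95% confidence, z = 1.960.
With no prior estimate, use p = 0.5, which maximizes p(1−p) at 0.25.
n = 0.25 × (z/E)² = 0.25 × (1.960/0.03)² = 1067.11
Round up: n = 1068.

1068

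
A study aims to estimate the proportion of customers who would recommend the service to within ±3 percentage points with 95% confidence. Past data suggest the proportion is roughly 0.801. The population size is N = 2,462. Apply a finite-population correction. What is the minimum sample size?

For a proportion with margin E = 0.03 at 95% confidence, z = 1.960.
n = p̂(1−p̂)(z/E)² = 0.801 × 0.199 × (1.960/0.03)² = 680.39 — call this n₀.
Finite-population correction with N = 2,462: n = n₀ / (1 + (n₀−1)/N) = 680.39 / 1.276 = 533.22
Round up: n = 534.

n = 534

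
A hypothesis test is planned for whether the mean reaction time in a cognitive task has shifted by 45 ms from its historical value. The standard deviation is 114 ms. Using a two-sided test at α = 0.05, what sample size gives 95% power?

For a one-sample z-test, n = ((z_{α/2} + z_β)·σ/δ)².
z_{α/2} = 1.960 (two-sided α = 0.05); z_β = 1.645 (power 95% → β = 0.05).
n = (3.605 × 114 / 45)² = 83.41
Round up: n = 84.

n = 84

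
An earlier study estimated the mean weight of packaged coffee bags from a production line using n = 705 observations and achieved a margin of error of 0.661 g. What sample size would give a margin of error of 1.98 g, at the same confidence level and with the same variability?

79

Margin of error scales as 1/√n, so n₂ = n₁·(E₁/E₂)².
n₂ = 705 × (0.661/1.98)² = 705 × 0.1114 = 78.54
Round up: n₂ = 79.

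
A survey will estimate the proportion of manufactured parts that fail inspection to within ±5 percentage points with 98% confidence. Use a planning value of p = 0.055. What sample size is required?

n = 113

For a proportion with margin E = 0.05 at 98% confidence, z = 2.326.
n = p̂(1−p̂)(z/E)² = 0.055 × 0.945 × (2.326/0.05)² = 112.48
Round up: n = 113.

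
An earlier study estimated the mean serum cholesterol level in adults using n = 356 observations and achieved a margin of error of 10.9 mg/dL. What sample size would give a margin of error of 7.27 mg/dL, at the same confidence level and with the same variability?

801

Margin of error scales as 1/√n, so n₂ = n₁·(E₁/E₂)².
n₂ = 356 × (10.9/7.27)² = 356 × 2.248 = 800.29
Round up: n₂ = 801.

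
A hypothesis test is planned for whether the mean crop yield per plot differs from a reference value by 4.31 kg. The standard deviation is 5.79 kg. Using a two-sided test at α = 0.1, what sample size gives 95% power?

For a one-sample z-test, n = ((z_{α/2} + z_β)·σ/δ)².
z_{α/2} = 1.645 (two-sided α = 0.1); z_β = 1.645 (power 95% → β = 0.05).
n = (3.290 × 5.79 / 4.31)² = 19.53
Round up: n = 20.

20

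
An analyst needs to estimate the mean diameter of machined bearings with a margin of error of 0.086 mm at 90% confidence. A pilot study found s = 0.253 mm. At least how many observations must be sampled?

24

For a mean, the margin of error is E = z·σ/√n, so n = (zσ/E)².
At 90% confidence, z = 1.645.
n = (1.645 × 0.253 / 0.086)² = 23.42
Round up: n = 24.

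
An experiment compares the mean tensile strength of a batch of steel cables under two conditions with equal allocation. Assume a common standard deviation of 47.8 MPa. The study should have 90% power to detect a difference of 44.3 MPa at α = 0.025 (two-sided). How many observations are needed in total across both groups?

58 total

For two equal groups, n per group = 2·((z_{α/2} + z_β)·σ/δ)².
z_{α/2} = 2.241; z_β = 1.282 (power 90%).
n = 2 × (3.523 × 47.8 / 44.3)² = 2 × 14.45 = 28.90
Round up: n = 29 per group.
Total across both groups: 2 × 29 = 58.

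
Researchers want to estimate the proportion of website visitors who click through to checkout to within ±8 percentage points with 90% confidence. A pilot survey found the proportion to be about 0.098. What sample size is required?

For a proportion with margin E = 0.08 at 90% confidence, z = 1.645.
n = p̂(1−p̂)(z/E)² = 0.098 × 0.902 × (1.645/0.08)² = 37.38
Round up: n = 38.

38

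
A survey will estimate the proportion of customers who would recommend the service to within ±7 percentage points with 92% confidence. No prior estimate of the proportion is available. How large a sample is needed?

n = 157

For a proportion with margin E = 0.07 at 92% confidence, z = 1.751.
With no prior estimate, use p = 0.5, which maximizes p(1−p) at 0.25.
n = 0.25 × (z/E)² = 0.25 × (1.751/0.07)² = 156.43
Round up: n = 157.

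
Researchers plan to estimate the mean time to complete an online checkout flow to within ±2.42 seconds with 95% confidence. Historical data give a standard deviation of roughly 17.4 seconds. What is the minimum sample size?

For a mean, the margin of error is E = z·σ/√n, so n = (zσ/E)².
At 95% confidence, z = 1.960.
n = (1.960 × 17.4 / 2.42)² = 198.60
Round up: n = 199.

199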